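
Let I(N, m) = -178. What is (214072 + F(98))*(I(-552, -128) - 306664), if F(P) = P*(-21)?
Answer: -65054799788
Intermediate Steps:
F(P) = -21*P
(214072 + F(98))*(I(-552, -128) - 306664) = (214072 - 21*98)*(-178 - 306664) = (214072 - 2058)*(-306842) = 212014*(-306842) = -65054799788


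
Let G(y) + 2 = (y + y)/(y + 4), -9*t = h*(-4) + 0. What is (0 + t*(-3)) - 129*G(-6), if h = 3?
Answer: -520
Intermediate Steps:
t = 4/3 (t = -(3*(-4) + 0)/9 = -(-12 + 0)/9 = -⅑*(-12) = 4/3 ≈ 1.3333)
G(y) = -2 + 2*y/(4 + y) (G(y) = -2 + (y + y)/(y + 4) = -2 + (2*y)/(4 + y) = -2 + 2*y/(4 + y))
(0 + t*(-3)) - 129*G(-6) = (0 + (4/3)*(-3)) - (-1032)/(4 - 6) = (0 - 4) - (-1032)/(-2) = -4 - (-1032)*(-1)/2 = -4 - 129*4 = -4 - 516 = -520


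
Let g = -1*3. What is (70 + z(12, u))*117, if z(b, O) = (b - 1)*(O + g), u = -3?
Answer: 468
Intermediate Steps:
g = -3
z(b, O) = (-1 + b)*(-3 + O) (z(b, O) = (b - 1)*(O - 3) = (-1 + b)*(-3 + O))
(70 + z(12, u))*117 = (70 + (3 - 1*(-3) - 3*12 - 3*12))*117 = (70 + (3 + 3 - 36 - 36))*117 = (70 - 66)*117 = 4*117 = 468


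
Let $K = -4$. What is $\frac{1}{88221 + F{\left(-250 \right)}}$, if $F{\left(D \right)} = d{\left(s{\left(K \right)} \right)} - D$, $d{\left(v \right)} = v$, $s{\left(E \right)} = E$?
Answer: $\frac{1}{88467} \approx 1.1304 \cdot 10^{-5}$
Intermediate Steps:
$F{\left(D \right)} = -4 - D$
$\frac{1}{88221 + F{\left(-250 \right)}} = \frac{1}{88221 - -246} = \frac{1}{88221 + \left(-4 + 250\right)} = \frac{1}{88221 + 246} = \frac{1}{88467}$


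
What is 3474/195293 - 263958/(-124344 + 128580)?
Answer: -8589072305/137876858 ≈ -62.295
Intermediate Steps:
3474/195293 - 263958/(-124344 + 128580) = 3474*(1/195293) - 263958/4236 = 3474/195293 - 263958*1/4236 = 3474/195293 - 43993/706 = -8589072305/137876858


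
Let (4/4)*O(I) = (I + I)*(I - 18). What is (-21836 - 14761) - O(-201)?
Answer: -124635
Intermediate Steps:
O(I) = 2*I*(-18 + I) (O(I) = (I + I)*(I - 18) = (2*I)*(-18 + I) = 2*I*(-18 + I))
(-21836 - 14761) - O(-201) = (-21836 - 14761) - 2*(-201)*(-18 - 201) = -36597 - 2*(-201)*(-219) = -36597 - 1*88038 = -36597 - 88038 = -124635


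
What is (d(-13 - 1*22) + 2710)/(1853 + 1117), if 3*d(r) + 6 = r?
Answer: 8089/8910 ≈ 0.90786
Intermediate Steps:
d(r) = -2 + r/3
(d(-13 - 1*22) + 2710)/(1853 + 1117) = ((-2 + (-13 - 1*22)/3) + 2710)/(1853 + 1117) = ((-2 + (-13 - 22)/3) + 2710)/2970 = ((-2 + (⅓)*(-35)) + 2710)*(1/2970) = ((-2 - 35/3) + 2710)*(1/2970) = (-41/3 + 2710)*(1/2970) = (8089/3)*(1/2970) = 8089/8910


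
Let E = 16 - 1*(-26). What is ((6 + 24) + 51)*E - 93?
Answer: 3309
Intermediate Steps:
E = 42 (E = 16 + 26 = 42)
((6 + 24) + 51)*E - 93 = ((6 + 24) + 51)*42 - 93 = (30 + 51)*42 - 93 = 81*42 - 93 = 3402 - 93 = 3309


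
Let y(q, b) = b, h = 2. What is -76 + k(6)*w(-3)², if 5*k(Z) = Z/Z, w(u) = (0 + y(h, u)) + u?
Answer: -344/5 ≈ -68.800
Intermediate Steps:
w(u) = 2*u (w(u) = (0 + u) + u = u + u = 2*u)
k(Z) = ⅕ (k(Z) = (Z/Z)/5 = (⅕)*1 = ⅕)
-76 + k(6)*w(-3)² = -76 + (2*(-3))²/5 = -76 + (⅕)*(-6)² = -76 + (⅕)*36 = -76 + 36/5 = -344/5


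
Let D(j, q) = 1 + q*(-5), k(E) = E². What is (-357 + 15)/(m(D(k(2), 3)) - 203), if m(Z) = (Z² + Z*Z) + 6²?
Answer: -38/25 ≈ -1.5200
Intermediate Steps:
D(j, q) = 1 - 5*q
m(Z) = 36 + 2*Z² (m(Z) = (Z² + Z²) + 36 = 2*Z² + 36 = 36 + 2*Z²)
(-357 + 15)/(m(D(k(2), 3)) - 203) = (-357 + 15)/((36 + 2*(1 - 5*3)²) - 203) = -342/((36 + 2*(1 - 15)²) - 203) = -342/((36 + 2*(-14)²) - 203) = -342/((36 + 2*196) - 203) = -342/((36 + 392) - 203) = -342/(428 - 203) = -342/225 = -342*1/225 = -38/25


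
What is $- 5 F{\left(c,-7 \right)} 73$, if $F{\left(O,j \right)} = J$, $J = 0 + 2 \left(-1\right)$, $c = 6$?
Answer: $730$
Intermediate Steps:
$J = -2$ ($J = 0 - 2 = -2$)
$F{\left(O,j \right)} = -2$
$- 5 F{\left(c,-7 \right)} 73 = \left(-5\right) \left(-2\right) 73 = 10 \cdot 73 = 730$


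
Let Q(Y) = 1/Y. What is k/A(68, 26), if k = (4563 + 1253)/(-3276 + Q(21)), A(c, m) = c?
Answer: -30534/1169515 ≈ -0.026108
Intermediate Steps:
k = -122136/68795 (k = (4563 + 1253)/(-3276 + 1/21) = 5816/(-3276 + 1/21) = 5816/(-68795/21) = 5816*(-21/68795) = -122136/68795 ≈ -1.7754)
k/A(68, 26) = -122136/68795/68 = -122136/68795*1/68 = -30534/1169515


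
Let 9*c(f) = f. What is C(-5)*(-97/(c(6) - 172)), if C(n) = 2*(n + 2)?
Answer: -873/257 ≈ -3.3969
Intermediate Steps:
c(f) = f/9
C(n) = 4 + 2*n (C(n) = 2*(2 + n) = 4 + 2*n)
C(-5)*(-97/(c(6) - 172)) = (4 + 2*(-5))*(-97/((⅑)*6 - 172)) = (4 - 10)*(-97/(⅔ - 172)) = -(-582)/(-514/3) = -(-582)*(-3)/514 = -6*291/514 = -873/257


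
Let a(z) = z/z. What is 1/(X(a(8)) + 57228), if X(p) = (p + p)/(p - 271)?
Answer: 135/7725779 ≈ 1.7474e-5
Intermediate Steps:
a(z) = 1
X(p) = 2*p/(-271 + p) (X(p) = (2*p)/(-271 + p) = 2*p/(-271 + p))
1/(X(a(8)) + 57228) = 1/(2*1/(-271 + 1) + 57228) = 1/(2*1/(-270) + 57228) = 1/(2*1*(-1/270) + 57228) = 1/(-1/135 + 57228) = 1/(7725779/135) = 135/7725779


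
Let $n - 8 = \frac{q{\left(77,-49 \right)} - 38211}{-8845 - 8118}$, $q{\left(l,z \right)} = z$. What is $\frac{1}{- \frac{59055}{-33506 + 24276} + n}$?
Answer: $\frac{31313698}{521487537} \approx 0.060047$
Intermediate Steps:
$n = \frac{173964}{16963}$ ($n = 8 + \frac{-49 - 38211}{-8845 - 8118} = 8 - \frac{38260}{-16963} = 8 - - \frac{38260}{16963} = 8 + \frac{38260}{16963} = \frac{173964}{16963} \approx 10.255$)
$\frac{1}{- \frac{59055}{-33506 + 24276} + n} = \frac{1}{- \frac{59055}{-33506 + 24276} + \frac{173964}{16963}} = \frac{1}{- \frac{59055}{-9230} + \frac{173964}{16963}} = \frac{1}{\left(-59055\right) \left(- \frac{1}{9230}\right) + \frac{173964}{16963}} = \frac{1}{\frac{11811}{1846} + \frac{173964}{16963}} = \frac{1}{\frac{521487537}{31313698}} = \frac{31313698}{521487537}$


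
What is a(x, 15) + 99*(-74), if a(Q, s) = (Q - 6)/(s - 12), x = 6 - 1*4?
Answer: -21982/3 ≈ -7327.3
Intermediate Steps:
x = 2 (x = 6 - 4 = 2)
a(Q, s) = (-6 + Q)/(-12 + s)
a(x, 15) + 99*(-74) = (-6 + 2)/(-12 + 15) + 99*(-74) = -4/3 - 7326 = -21982/3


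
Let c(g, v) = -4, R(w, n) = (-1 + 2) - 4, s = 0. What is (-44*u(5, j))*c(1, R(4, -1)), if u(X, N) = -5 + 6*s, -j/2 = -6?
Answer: -880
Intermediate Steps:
j = 12 (j = -2*(-6) = 12)
R(w, n) = -3 (R(w, n) = 1 - 4 = -3)
u(X, N) = -5 (u(X, N) = -5 + 6*0 = -5 + 0 = -5)
(-44*u(5, j))*c(1, R(4, -1)) = -44*(-5)*(-4) = 220*(-4) = -880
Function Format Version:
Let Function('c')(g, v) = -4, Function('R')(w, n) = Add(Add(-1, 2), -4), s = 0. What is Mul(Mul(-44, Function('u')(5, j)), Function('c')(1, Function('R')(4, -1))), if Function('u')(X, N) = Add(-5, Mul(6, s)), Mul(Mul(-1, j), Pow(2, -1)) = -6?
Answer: -880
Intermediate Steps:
j = 12 (j = Mul(-2, -6) = 12)
Function('R')(w, n) = -3 (Function('R')(w, n) = Add(1, -4) = -3)
Function('u')(X, N) = -5 (Function('u')(X, N) = Add(-5, Mul(6, 0)) = Add(-5, 0) = -5)
Mul(Mul(-44, Function('u')(5, j)), Function('c')(1, Function('R')(4, -1))) = Mul(Mul(-44, -5), -4) = Mul(220, -4) = -880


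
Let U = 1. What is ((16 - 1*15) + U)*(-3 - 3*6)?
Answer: -42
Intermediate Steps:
((16 - 1*15) + U)*(-3 - 3*6) = ((16 - 1*15) + 1)*(-3 - 3*6) = ((16 - 15) + 1)*(-3 - 18) = (1 + 1)*(-21) = 2*(-21) = -42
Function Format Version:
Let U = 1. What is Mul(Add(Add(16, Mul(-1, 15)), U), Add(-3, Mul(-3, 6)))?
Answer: -42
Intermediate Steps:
Mul(Add(Add(16, Mul(-1, 15)), U), Add(-3, Mul(-3, 6))) = Mul(Add(Add(16, Mul(-1, 15)), 1), Add(-3, Mul(-3, 6))) = Mul(Add(Add(16, -15), 1), Add(-3, -18)) = Mul(Add(1, 1), -21) = Mul(2, -21) = -42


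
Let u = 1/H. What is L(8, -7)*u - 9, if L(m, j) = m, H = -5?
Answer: -53/5 ≈ -10.600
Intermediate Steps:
u = -⅕ (u = 1/(-5) = -⅕ ≈ -0.20000)
L(8, -7)*u - 9 = 8*(-⅕) - 9 = -8/5 - 9 = -53/5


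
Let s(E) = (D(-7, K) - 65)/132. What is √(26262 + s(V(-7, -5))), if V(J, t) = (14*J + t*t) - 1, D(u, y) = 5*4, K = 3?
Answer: √12710643/22 ≈ 162.05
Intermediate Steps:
D(u, y) = 20
V(J, t) = -1 + t² + 14*J (V(J, t) = (14*J + t²) - 1 = (t² + 14*J) - 1 = -1 + t² + 14*J)
s(E) = -15/44 (s(E) = (20 - 65)/132 = -45*1/132 = -15/44)
√(26262 + s(V(-7, -5))) = √(26262 - 15/44) = √(1155513/44) = √12710643/22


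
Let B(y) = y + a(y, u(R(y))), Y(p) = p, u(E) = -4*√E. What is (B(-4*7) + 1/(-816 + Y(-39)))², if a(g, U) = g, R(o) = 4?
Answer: 2292590161/731025 ≈ 3136.1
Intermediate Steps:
B(y) = 2*y (B(y) = y + y = 2*y)
(B(-4*7) + 1/(-816 + Y(-39)))² = (2*(-4*7) + 1/(-816 - 39))² = (2*(-28) + 1/(-855))² = (-56 - 1/855)² = (-47881/855)² = 2292590161/731025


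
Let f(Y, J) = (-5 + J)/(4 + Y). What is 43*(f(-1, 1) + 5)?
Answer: 473/3 ≈ 157.67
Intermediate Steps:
f(Y, J) = (-5 + J)/(4 + Y)
43*(f(-1, 1) + 5) = 43*((-5 + 1)/(4 - 1) + 5) = 43*(-4/3 + 5) = 43*(11/3) = 473/3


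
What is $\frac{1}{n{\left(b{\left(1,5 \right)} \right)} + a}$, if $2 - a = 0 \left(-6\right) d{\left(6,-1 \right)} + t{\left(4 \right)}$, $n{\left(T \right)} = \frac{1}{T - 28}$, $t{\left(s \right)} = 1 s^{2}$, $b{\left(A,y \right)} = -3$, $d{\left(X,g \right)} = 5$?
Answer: $- \frac{31}{435} \approx -0.071264$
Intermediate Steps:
$t{\left(s \right)} = s^{2}$
$n{\left(T \right)} = \frac{1}{-28 + T}$
$a = -14$ ($a = 2 - \left(0 \left(-6\right) 5 + 4^{2}\right) = 2 - \left(0 \cdot 5 + 16\right) = 2 - \left(0 + 16\right) = 2 - 16 = -14$)
$\frac{1}{n{\left(b{\left(1,5 \right)} \right)} + a} = \frac{1}{\frac{1}{-28 - 3} - 14} = \frac{1}{\frac{1}{-31} - 14} = \frac{1}{- \frac{1}{31} - 14} = \frac{1}{- \frac{435}{31}} = - \frac{31}{435}$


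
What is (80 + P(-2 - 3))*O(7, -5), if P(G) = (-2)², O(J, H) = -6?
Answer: -504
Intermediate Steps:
P(G) = 4
(80 + P(-2 - 3))*O(7, -5) = (80 + 4)*(-6) = 84*(-6) = -504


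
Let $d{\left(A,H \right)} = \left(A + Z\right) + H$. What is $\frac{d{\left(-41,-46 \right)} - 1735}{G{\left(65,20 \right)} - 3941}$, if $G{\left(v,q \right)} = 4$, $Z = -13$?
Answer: $\frac{1835}{3937} \approx 0.46609$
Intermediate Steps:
$d{\left(A,H \right)} = -13 + A + H$ ($d{\left(A,H \right)} = \left(A - 13\right) + H = \left(-13 + A\right) + H = -13 + A + H$)
$\frac{d{\left(-41,-46 \right)} - 1735}{G{\left(65,20 \right)} - 3941} = \frac{\left(-13 - 41 - 46\right) - 1735}{4 - 3941} = \frac{-100 - 1735}{-3937} = \left(-1835\right) \left(- \frac{1}{3937}\right) = \frac{1835}{3937}$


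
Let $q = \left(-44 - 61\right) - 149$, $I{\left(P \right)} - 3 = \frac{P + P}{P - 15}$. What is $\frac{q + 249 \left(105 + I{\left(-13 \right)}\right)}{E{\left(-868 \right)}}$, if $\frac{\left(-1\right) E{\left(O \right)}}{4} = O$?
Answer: $\frac{376169}{48608} \approx 7.7388$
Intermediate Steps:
$E{\left(O \right)} = - 4 O$
$I{\left(P \right)} = 3 + \frac{2 P}{-15 + P}$ ($I{\left(P \right)} = 3 + \frac{P + P}{P - 15} = 3 + \frac{2 P}{-15 + P}$)
$q = -254$ ($q = -105 - 149 = -254$)
$\frac{q + 249 \left(105 + I{\left(-13 \right)}\right)}{E{\left(-868 \right)}} = \frac{-254 + 249 \left(105 + \frac{5 \left(-9 - 13\right)}{-15 - 13}\right)}{\left(-4\right) \left(-868\right)} = \frac{-254 + 249 \left(105 + 5 \frac{1}{-28} \left(-22\right)\right)}{3472} = \left(-254 + 249 \left(105 + 5 \left(- \frac{1}{28}\right) \left(-22\right)\right)\right) \frac{1}{3472} = \left(-254 + 249 \left(105 + \frac{55}{14}\right)\right) \frac{1}{3472} = \left(-254 + 249 \cdot \frac{1525}{14}\right) \frac{1}{3472} = \left(-254 + \frac{379725}{14}\right) \frac{1}{3472} = \frac{376169}{14} \cdot \frac{1}{3472} = \frac{376169}{48608}$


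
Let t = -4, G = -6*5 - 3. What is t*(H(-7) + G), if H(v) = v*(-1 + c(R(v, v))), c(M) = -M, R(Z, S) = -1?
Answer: 132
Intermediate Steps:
H(v) = 0 (H(v) = v*(-1 - 1*(-1)) = v*(-1 + 1) = v*0 = 0)
G = -33 (G = -30 - 3 = -33)
t*(H(-7) + G) = -4*(0 - 33) = -4*(-33) = 132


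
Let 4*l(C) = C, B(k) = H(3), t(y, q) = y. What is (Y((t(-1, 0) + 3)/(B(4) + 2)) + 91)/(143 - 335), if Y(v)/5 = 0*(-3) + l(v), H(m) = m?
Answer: -61/128 ≈ -0.47656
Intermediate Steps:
B(k) = 3
l(C) = C/4
Y(v) = 5*v/4 (Y(v) = 5*(0*(-3) + v/4) = 5*(0 + v/4) = 5*(v/4) = 5*v/4)
(Y((t(-1, 0) + 3)/(B(4) + 2)) + 91)/(143 - 335) = (5*((-1 + 3)/(3 + 2))/4 + 91)/(143 - 335) = (5*(2/5)/4 + 91)/(-192) = (5*(2*(1/5))/4 + 91)*(-1/192) = ((5/4)*(2/5) + 91)*(-1/192) = (1/2 + 91)*(-1/192) = (183/2)*(-1/192) = -61/128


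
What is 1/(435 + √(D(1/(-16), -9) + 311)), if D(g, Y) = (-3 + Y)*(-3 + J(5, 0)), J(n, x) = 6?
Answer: 87/37790 - √11/37790 ≈ 0.0022144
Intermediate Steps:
D(g, Y) = -9 + 3*Y (D(g, Y) = (-3 + Y)*(-3 + 6) = (-3 + Y)*3 = -9 + 3*Y)
1/(435 + √(D(1/(-16), -9) + 311)) = 1/(435 + √((-9 + 3*(-9)) + 311)) = 1/(435 + √((-9 - 27) + 311)) = 1/(435 + √(-36 + 311)) = 1/(435 + √275) = 1/(435 + 5*√11)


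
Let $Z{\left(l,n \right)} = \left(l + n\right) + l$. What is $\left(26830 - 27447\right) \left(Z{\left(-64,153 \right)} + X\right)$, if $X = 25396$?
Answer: $-15684757$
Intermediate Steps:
$Z{\left(l,n \right)} = n + 2 l$
$\left(26830 - 27447\right) \left(Z{\left(-64,153 \right)} + X\right) = \left(26830 - 27447\right) \left(\left(153 + 2 \left(-64\right)\right) + 25396\right) = - 617 \left(\left(153 - 128\right) + 25396\right) = - 617 \left(25 + 25396\right) = \left(-617\right) 25421 = -15684757$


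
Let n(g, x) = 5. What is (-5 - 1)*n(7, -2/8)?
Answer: -30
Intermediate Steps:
(-5 - 1)*n(7, -2/8) = (-5 - 1)*5 = -6*5 = -30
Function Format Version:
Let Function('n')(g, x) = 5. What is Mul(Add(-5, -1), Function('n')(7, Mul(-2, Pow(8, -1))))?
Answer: -30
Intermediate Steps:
Mul(Add(-5, -1), Function('n')(7, Mul(-2, Pow(8, -1)))) = Mul(Add(-5, -1), 5) = Mul(-6, 5) = -30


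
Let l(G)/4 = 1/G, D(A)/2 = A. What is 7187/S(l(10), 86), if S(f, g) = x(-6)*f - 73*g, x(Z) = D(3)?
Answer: -35935/31378 ≈ -1.1452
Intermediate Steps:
D(A) = 2*A
x(Z) = 6 (x(Z) = 2*3 = 6)
l(G) = 4/G
S(f, g) = -73*g + 6*f (S(f, g) = 6*f - 73*g = -73*g + 6*f)
7187/S(l(10), 86) = 7187/(-73*86 + 6*(4/10)) = 7187/(-6278 + 6*(4*(1/10))) = 7187/(-6278 + 6*(2/5)) = 7187/(-6278 + 12/5) = 7187/(-31378/5) = 7187*(-5/31378) = -35935/31378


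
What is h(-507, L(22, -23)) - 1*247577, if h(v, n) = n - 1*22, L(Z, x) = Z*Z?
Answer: -247115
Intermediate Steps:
L(Z, x) = Z²
h(v, n) = -22 + n (h(v, n) = n - 22 = -22 + n)
h(-507, L(22, -23)) - 1*247577 = (-22 + 22²) - 1*247577 = (-22 + 484) - 247577 = 462 - 247577 = -247115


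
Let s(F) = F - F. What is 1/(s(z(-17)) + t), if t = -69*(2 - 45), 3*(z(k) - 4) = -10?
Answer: 1/2967 ≈ 0.00033704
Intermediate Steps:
z(k) = ⅔ (z(k) = 4 + (⅓)*(-10) = 4 - 10/3 = ⅔)
s(F) = 0
t = 2967 (t = -69*(-43) = 2967)
1/(s(z(-17)) + t) = 1/(0 + 2967) = 1/2967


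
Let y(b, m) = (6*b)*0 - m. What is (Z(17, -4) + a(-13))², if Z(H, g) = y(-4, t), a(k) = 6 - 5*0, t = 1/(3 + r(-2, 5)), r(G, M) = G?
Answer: 25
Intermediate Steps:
t = 1 (t = 1/(3 - 2) = 1/1 = 1)
a(k) = 6 (a(k) = 6 + 0 = 6)
y(b, m) = -m (y(b, m) = 0 - m = -m)
Z(H, g) = -1 (Z(H, g) = -1*1 = -1)
(Z(17, -4) + a(-13))² = (-1 + 6)² = 5² = 25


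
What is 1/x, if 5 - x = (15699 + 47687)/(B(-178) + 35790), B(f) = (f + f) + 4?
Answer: 17719/56902 ≈ 0.31140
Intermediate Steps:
B(f) = 4 + 2*f (B(f) = 2*f + 4 = 4 + 2*f)
x = 56902/17719 (x = 5 - (15699 + 47687)/((4 + 2*(-178)) + 35790) = 5 - 63386/((4 - 356) + 35790) = 5 - 63386/(-352 + 35790) = 5 - 63386/35438 = 5 - 1*31693/17719 = 5 - 31693/17719 = 56902/17719 ≈ 3.2114)
1/x = 1/(56902/17719) = 17719/56902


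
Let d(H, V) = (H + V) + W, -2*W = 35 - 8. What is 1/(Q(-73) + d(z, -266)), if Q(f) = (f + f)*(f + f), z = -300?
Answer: 2/41473 ≈ 4.8224e-5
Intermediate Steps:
W = -27/2 (W = -(35 - 8)/2 = -½*27 = -27/2 ≈ -13.500)
d(H, V) = -27/2 + H + V (d(H, V) = (H + V) - 27/2 = -27/2 + H + V)
Q(f) = 4*f² (Q(f) = (2*f)*(2*f) = 4*f²)
1/(Q(-73) + d(z, -266)) = 1/(4*(-73)² + (-27/2 - 300 - 266)) = 1/(4*5329 - 1159/2) = 1/(21316 - 1159/2) = 1/(41473/2) = 2/41473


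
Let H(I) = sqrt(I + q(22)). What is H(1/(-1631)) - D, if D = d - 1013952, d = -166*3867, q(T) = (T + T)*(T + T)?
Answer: 1655874 + sqrt(5150070065)/1631 ≈ 1.6559e+6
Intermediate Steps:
q(T) = 4*T**2 (q(T) = (2*T)*(2*T) = 4*T**2)
H(I) = sqrt(1936 + I) (H(I) = sqrt(I + 4*22**2) = sqrt(I + 4*484) = sqrt(I + 1936) = sqrt(1936 + I))
d = -641922
D = -1655874 (D = -641922 - 1013952 = -1655874)
H(1/(-1631)) - D = sqrt(1936 + 1/(-1631)) - 1*(-1655874) = sqrt(1936 - 1/1631) + 1655874 = sqrt(3157615/1631) + 1655874 = sqrt(5150070065)/1631 + 1655874 = 1655874 + sqrt(5150070065)/1631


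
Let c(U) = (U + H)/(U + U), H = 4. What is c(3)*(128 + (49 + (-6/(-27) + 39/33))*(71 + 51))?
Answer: 2175082/297 ≈ 7323.5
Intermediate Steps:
c(U) = (4 + U)/(2*U) (c(U) = (U + 4)/(U + U) = (4 + U)/((2*U)) = (4 + U)*(1/(2*U)) = (4 + U)/(2*U))
c(3)*(128 + (49 + (-6/(-27) + 39/33))*(71 + 51)) = ((1/2)*(4 + 3)/3)*(128 + (49 + (-6/(-27) + 39/33))*(71 + 51)) = ((1/2)*(1/3)*7)*(128 + (49 + (-6*(-1/27) + 39*(1/33)))*122) = 7*(128 + (49 + (2/9 + 13/11))*122)/6 = 7*(128 + (49 + 139/99)*122)/6 = 7*(128 + (4990/99)*122)/6 = 7*(128 + 608780/99)/6 = (7/6)*(621452/99) = 2175082/297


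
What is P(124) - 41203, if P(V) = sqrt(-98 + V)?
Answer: -41203 + sqrt(26) ≈ -41198.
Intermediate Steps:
P(124) - 41203 = sqrt(-98 + 124) - 41203 = sqrt(26) - 41203 = -41203 + sqrt(26)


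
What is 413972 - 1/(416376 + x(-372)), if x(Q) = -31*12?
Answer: 172214007887/416004 ≈ 4.1397e+5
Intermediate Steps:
x(Q) = -372
413972 - 1/(416376 + x(-372)) = 413972 - 1/(416376 - 372) = 413972 - 1/416004 = 172214007887/416004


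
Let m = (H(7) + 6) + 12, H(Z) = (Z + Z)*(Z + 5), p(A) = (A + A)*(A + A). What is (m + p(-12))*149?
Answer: 113538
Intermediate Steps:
p(A) = 4*A² (p(A) = (2*A)*(2*A) = 4*A²)
H(Z) = 2*Z*(5 + Z) (H(Z) = (2*Z)*(5 + Z) = 2*Z*(5 + Z))
m = 186 (m = (2*7*(5 + 7) + 6) + 12 = (2*7*12 + 6) + 12 = (168 + 6) + 12 = 174 + 12 = 186)
(m + p(-12))*149 = (186 + 4*(-12)²)*149 = (186 + 4*144)*149 = (186 + 576)*149 = 762*149 = 113538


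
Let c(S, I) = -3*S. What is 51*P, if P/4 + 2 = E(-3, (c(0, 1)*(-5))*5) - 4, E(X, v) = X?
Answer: -1836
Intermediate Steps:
P = -36 (P = -8 + 4*(-3 - 4) = -8 + 4*(-7) = -8 - 28 = -36)
51*P = 51*(-36) = -1836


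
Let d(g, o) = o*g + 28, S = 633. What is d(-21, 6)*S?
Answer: -62034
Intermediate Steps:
d(g, o) = 28 + g*o (d(g, o) = g*o + 28 = 28 + g*o)
d(-21, 6)*S = (28 - 21*6)*633 = (28 - 126)*633 = -98*633 = -62034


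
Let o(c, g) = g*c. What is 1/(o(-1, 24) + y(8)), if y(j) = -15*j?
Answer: -1/144 ≈ -0.0069444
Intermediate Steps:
o(c, g) = c*g
1/(o(-1, 24) + y(8)) = 1/(-1*24 - 15*8) = 1/(-24 - 120) = 1/(-144) = -1/144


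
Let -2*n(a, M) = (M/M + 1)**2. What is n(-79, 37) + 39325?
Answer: 39323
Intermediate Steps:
n(a, M) = -2 (n(a, M) = -(M/M + 1)**2/2 = -(1 + 1)**2/2 = -1/2*2**2 = -1/2*4 = -2)
n(-79, 37) + 39325 = -2 + 39325 = 39323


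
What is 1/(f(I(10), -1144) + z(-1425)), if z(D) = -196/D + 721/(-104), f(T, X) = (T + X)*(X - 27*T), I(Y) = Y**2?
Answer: 148200/594745748159 ≈ 2.4918e-7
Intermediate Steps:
z(D) = -721/104 - 196/D (z(D) = -196/D + 721*(-1/104) = -196/D - 721/104 = -721/104 - 196/D)
1/(f(I(10), -1144) + z(-1425)) = 1/(((-1144)**2 - 27*(10**2)**2 - 26*10**2*(-1144)) + (-721/104 - 196/(-1425))) = 1/((1308736 - 27*100**2 - 26*100*(-1144)) + (-721/104 - 196*(-1/1425))) = 1/((1308736 - 27*10000 + 2974400) + (-721/104 + 196/1425)) = 1/((1308736 - 270000 + 2974400) - 1007041/148200) = 1/(4013136 - 1007041/148200) = 1/(594745748159/148200) = 148200/594745748159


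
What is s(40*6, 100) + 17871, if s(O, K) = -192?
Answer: 17679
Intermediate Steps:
s(40*6, 100) + 17871 = -192 + 17871 = 17679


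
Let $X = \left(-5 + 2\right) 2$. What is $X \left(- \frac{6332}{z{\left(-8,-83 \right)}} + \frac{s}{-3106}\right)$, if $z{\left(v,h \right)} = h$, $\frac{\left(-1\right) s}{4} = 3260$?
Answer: $- \frac{62248536}{128899} \approx -482.92$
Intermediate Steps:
$s = -13040$ ($s = \left(-4\right) 3260 = -13040$)
$X = -6$ ($X = \left(-3\right) 2 = -6$)
$X \left(- \frac{6332}{z{\left(-8,-83 \right)}} + \frac{s}{-3106}\right) = - 6 \left(- \frac{6332}{-83} - \frac{13040}{-3106}\right) = - 6 \left(\left(-6332\right) \left(- \frac{1}{83}\right) - - \frac{6520}{1553}\right) = - 6 \left(\frac{6332}{83} + \frac{6520}{1553}\right) = \left(-6\right) \frac{10374756}{128899} = - \frac{62248536}{128899}$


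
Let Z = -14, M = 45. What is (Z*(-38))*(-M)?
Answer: -23940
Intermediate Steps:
(Z*(-38))*(-M) = (-14*(-38))*(-1*45) = 532*(-45) = -23940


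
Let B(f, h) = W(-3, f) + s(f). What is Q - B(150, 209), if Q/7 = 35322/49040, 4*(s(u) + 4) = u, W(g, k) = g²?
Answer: -918473/24520 ≈ -37.458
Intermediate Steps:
s(u) = -4 + u/4
Q = 123627/24520 (Q = 7*(35322/49040) = 7*(35322*(1/49040)) = 7*(17661/24520) = 123627/24520 ≈ 5.0419)
B(f, h) = 5 + f/4 (B(f, h) = (-3)² + (-4 + f/4) = 9 + (-4 + f/4) = 5 + f/4)
Q - B(150, 209) = 123627/24520 - (5 + (¼)*150) = 123627/24520 - (5 + 75/2) = 123627/24520 - 1*85/2 = 123627/24520 - 85/2 = -918473/24520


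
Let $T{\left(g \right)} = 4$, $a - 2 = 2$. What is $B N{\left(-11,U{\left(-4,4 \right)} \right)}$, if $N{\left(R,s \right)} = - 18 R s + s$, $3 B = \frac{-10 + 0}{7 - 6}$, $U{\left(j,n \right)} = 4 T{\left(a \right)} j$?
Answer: $\frac{127360}{3} \approx 42453.0$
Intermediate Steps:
$a = 4$ ($a = 2 + 2 = 4$)
$U{\left(j,n \right)} = 16 j$ ($U{\left(j,n \right)} = 4 \cdot 4 j = 16 j$)
$B = - \frac{10}{3}$ ($B = \frac{\left(-10 + 0\right) \frac{1}{7 - 6}}{3} = \frac{\left(-10\right) 1^{-1}}{3} = \frac{\left(-10\right) 1}{3} = \frac{1}{3} \left(-10\right) = - \frac{10}{3} \approx -3.3333$)
$N{\left(R,s \right)} = s - 18 R s$ ($N{\left(R,s \right)} = - 18 R s + s = s - 18 R s$)
$B N{\left(-11,U{\left(-4,4 \right)} \right)} = - \frac{10 \cdot 16 \left(-4\right) \left(1 - -198\right)}{3} = - \frac{10 \left(- 64 \left(1 + 198\right)\right)}{3} = - \frac{10 \left(\left(-64\right) 199\right)}{3} = \left(- \frac{10}{3}\right) \left(-12736\right) = \frac{127360}{3}$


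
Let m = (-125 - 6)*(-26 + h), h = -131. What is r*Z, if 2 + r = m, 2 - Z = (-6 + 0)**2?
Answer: -699210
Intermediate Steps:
m = 20567 (m = (-125 - 6)*(-26 - 131) = -131*(-157) = 20567)
Z = -34 (Z = 2 - (-6 + 0)**2 = 2 - 1*(-6)**2 = 2 - 1*36 = 2 - 36 = -34)
r = 20565 (r = -2 + 20567 = 20565)
r*Z = 20565*(-34) = -699210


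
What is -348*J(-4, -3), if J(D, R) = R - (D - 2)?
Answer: -1044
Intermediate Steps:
J(D, R) = 2 + R - D (J(D, R) = R - (-2 + D) = R + (2 - D) = 2 + R - D)
-348*J(-4, -3) = -348*(2 - 3 - 1*(-4)) = -348*(2 - 3 + 4) = -348*3 = -1044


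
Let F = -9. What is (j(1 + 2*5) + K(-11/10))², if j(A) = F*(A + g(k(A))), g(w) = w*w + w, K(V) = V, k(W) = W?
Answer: 165920161/100 ≈ 1.6592e+6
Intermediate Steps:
g(w) = w + w² (g(w) = w² + w = w + w²)
j(A) = -9*A - 9*A*(1 + A) (j(A) = -9*(A + A*(1 + A)) = -9*A - 9*A*(1 + A))
(j(1 + 2*5) + K(-11/10))² = (9*(1 + 2*5)*(-2 - (1 + 2*5)) - 11/10)² = (9*(1 + 10)*(-2 - (1 + 10)) - 11*⅒)² = (9*11*(-2 - 1*11) - 11/10)² = (9*11*(-2 - 11) - 11/10)² = (9*11*(-13) - 11/10)² = (-1287 - 11/10)² = (-12881/10)² = 165920161/100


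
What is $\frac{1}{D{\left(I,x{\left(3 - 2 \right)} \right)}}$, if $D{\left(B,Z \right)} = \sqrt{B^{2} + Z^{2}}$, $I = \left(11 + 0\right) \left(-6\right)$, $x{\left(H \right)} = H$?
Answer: $\frac{\sqrt{4357}}{4357} \approx 0.01515$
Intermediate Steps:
$I = -66$ ($I = 11 \left(-6\right) = -66$)
$\frac{1}{D{\left(I,x{\left(3 - 2 \right)} \right)}} = \frac{1}{\sqrt{\left(-66\right)^{2} + \left(3 - 2\right)^{2}}} = \frac{1}{\sqrt{4356 + 1^{2}}} = \frac{1}{\sqrt{4356 + 1}} = \frac{1}{\sqrt{4357}} = \frac{\sqrt{4357}}{4357}$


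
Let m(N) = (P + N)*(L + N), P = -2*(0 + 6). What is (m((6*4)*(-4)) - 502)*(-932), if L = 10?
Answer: -8188552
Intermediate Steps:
P = -12 (P = -2*6 = -12)
m(N) = (-12 + N)*(10 + N)
(m((6*4)*(-4)) - 502)*(-932) = ((-120 + ((6*4)*(-4))² - 2*6*4*(-4)) - 502)*(-932) = ((-120 + (24*(-4))² - 48*(-4)) - 502)*(-932) = ((-120 + (-96)² - 2*(-96)) - 502)*(-932) = ((-120 + 9216 + 192) - 502)*(-932) = (9288 - 502)*(-932) = 8786*(-932) = -8188552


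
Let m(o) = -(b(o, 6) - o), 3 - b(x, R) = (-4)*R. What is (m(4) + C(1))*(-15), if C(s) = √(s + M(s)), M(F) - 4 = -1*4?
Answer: 330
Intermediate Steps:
b(x, R) = 3 + 4*R (b(x, R) = 3 - (-4)*R = 3 + 4*R)
M(F) = 0 (M(F) = 4 - 1*4 = 4 - 4 = 0)
m(o) = -27 + o (m(o) = -((3 + 4*6) - o) = -((3 + 24) - o) = -(27 - o) = -27 + o)
C(s) = √s (C(s) = √(s + 0) = √s)
(m(4) + C(1))*(-15) = ((-27 + 4) + √1)*(-15) = (-23 + 1)*(-15) = -22*(-15) = 330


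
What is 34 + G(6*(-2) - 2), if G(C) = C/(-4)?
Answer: 75/2 ≈ 37.500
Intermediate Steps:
G(C) = -C/4 (G(C) = C*(-1/4) = -C/4)
34 + G(6*(-2) - 2) = 34 - (6*(-2) - 2)/4 = 34 - (-12 - 2)/4 = 34 - 1/4*(-14) = 34 + 7/2 = 75/2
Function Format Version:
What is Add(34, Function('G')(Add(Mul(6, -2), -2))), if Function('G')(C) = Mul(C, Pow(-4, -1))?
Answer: Rational(75, 2) ≈ 37.500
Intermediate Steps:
Function('G')(C) = Mul(Rational(-1, 4), C) (Function('G')(C) = Mul(C, Rational(-1, 4)) = Mul(Rational(-1, 4), C))
Add(34, Function('G')(Add(Mul(6, -2), -2))) = Add(34, Mul(Rational(-1, 4), Add(Mul(6, -2), -2))) = Add(34, Mul(Rational(-1, 4), Add(-12, -2))) = Add(34, Mul(Rational(-1, 4), -14)) = Add(34, Rational(7, 2)) = Rational(75, 2)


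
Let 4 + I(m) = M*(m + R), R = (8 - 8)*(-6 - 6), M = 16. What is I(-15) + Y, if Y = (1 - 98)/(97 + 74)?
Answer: -41821/171 ≈ -244.57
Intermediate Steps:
R = 0 (R = 0*(-12) = 0)
I(m) = -4 + 16*m (I(m) = -4 + 16*(m + 0) = -4 + 16*m)
Y = -97/171 ≈ -0.56725
I(-15) + Y = (-4 + 16*(-15)) - 97/171 = (-4 - 240) - 97/171 = -244 - 97/171 = -41821/171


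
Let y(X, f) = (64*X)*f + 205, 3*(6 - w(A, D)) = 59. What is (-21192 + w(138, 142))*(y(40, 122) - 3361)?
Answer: -19668086188/3 ≈ -6.5560e+9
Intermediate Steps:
w(A, D) = -41/3 (w(A, D) = 6 - 1/3*59 = 6 - 59/3 = -41/3)
y(X, f) = 205 + 64*X*f (y(X, f) = 64*X*f + 205 = 205 + 64*X*f)
(-21192 + w(138, 142))*(y(40, 122) - 3361) = (-21192 - 41/3)*((205 + 64*40*122) - 3361) = -63617*((205 + 312320) - 3361)/3 = -63617*(312525 - 3361)/3 = -63617/3*309164 = -19668086188/3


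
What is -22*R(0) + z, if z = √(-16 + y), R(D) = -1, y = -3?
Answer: 22 + I*√19 ≈ 22.0 + 4.3589*I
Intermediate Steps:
z = I*√19 (z = √(-16 - 3) = √(-19) = I*√19 ≈ 4.3589*I)
-22*R(0) + z = -22*(-1) + I*√19 = 22 + I*√19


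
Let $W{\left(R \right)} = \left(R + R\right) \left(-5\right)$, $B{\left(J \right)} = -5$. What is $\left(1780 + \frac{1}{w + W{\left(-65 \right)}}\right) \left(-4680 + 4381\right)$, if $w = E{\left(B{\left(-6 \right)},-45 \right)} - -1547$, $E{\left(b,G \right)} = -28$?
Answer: $- \frac{1154385479}{2169} \approx -5.3222 \cdot 10^{5}$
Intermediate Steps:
$W{\left(R \right)} = - 10 R$ ($W{\left(R \right)} = 2 R \left(-5\right) = - 10 R$)
$w = 1519$ ($w = -28 - -1547 = -28 + 1547 = 1519$)
$\left(1780 + \frac{1}{w + W{\left(-65 \right)}}\right) \left(-4680 + 4381\right) = \left(1780 + \frac{1}{1519 - -650}\right) \left(-4680 + 4381\right) = \left(1780 + \frac{1}{1519 + 650}\right) \left(-299\right) = \left(1780 + \frac{1}{2169}\right) \left(-299\right) = \frac{3860821}{2169} \left(-299\right) = - \frac{1154385479}{2169}$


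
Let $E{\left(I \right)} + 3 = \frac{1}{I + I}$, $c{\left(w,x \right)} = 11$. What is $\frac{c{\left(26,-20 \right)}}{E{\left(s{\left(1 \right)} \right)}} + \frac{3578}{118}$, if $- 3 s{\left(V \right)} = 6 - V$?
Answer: $\frac{4777}{177} \approx 26.989$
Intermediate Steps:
$s{\left(V \right)} = -2 + \frac{V}{3}$ ($s{\left(V \right)} = - \frac{6 - V}{3} = -2 + \frac{V}{3}$)
$E{\left(I \right)} = -3 + \frac{1}{2 I}$ ($E{\left(I \right)} = -3 + \frac{1}{I + I} = -3 + \frac{1}{2 I}$)
$\frac{c{\left(26,-20 \right)}}{E{\left(s{\left(1 \right)} \right)}} + \frac{3578}{118} = \frac{11}{-3 + \frac{1}{2 \left(-2 + \frac{1}{3} \cdot 1\right)}} + \frac{3578}{118} = \frac{11}{-3 + \frac{1}{2 \left(-2 + \frac{1}{3}\right)}} + 3578 \cdot \frac{1}{118} = \frac{11}{-3 + \frac{1}{2 \left(- \frac{5}{3}\right)}} + \frac{1789}{59} = \frac{11}{-3 + \frac{1}{2} \left(- \frac{3}{5}\right)} + \frac{1789}{59} = \frac{11}{-3 - \frac{3}{10}} + \frac{1789}{59} = \frac{11}{- \frac{33}{10}} + \frac{1789}{59} = 11 \left(- \frac{10}{33}\right) + \frac{1789}{59} = - \frac{10}{3} + \frac{1789}{59} = \frac{4777}{177}$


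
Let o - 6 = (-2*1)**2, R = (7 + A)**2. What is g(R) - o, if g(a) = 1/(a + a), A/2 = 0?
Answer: -979/98 ≈ -9.9898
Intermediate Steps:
A = 0 (A = 2*0 = 0)
R = 49 (R = (7 + 0)**2 = 7**2 = 49)
o = 10 (o = 6 + (-2*1)**2 = 6 + (-2)**2 = 6 + 4 = 10)
g(a) = 1/(2*a)
g(R) - o = (1/2)/49 - 1*10 = (1/2)*(1/49) - 10 = 1/98 - 10 = -979/98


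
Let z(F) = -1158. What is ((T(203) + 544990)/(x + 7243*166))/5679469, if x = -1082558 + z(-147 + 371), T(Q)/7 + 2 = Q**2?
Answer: 833439/673709971718 ≈ 1.2371e-6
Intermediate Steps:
T(Q) = -14 + 7*Q**2
x = -1083716 (x = -1082558 - 1158 = -1083716)
((T(203) + 544990)/(x + 7243*166))/5679469 = (((-14 + 7*203**2) + 544990)/(-1083716 + 7243*166))/5679469 = (((-14 + 7*41209) + 544990)/(-1083716 + 1202338))*(1/5679469) = (((-14 + 288463) + 544990)/118622)*(1/5679469) = ((288449 + 544990)*(1/118622))*(1/5679469) = (833439*(1/118622))*(1/5679469) = (833439/118622)*(1/5679469) = 833439/673709971718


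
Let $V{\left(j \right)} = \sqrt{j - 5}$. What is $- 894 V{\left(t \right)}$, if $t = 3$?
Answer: $- 894 i \sqrt{2} \approx - 1264.3 i$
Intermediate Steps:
$V{\left(j \right)} = \sqrt{-5 + j}$
$- 894 V{\left(t \right)} = - 894 \sqrt{-5 + 3} = - 894 \sqrt{-2} = - 894 i \sqrt{2}$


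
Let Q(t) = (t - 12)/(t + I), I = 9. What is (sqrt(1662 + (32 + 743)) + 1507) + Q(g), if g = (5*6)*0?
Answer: 4517/3 + sqrt(2437) ≈ 1555.0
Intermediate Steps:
g = 0 (g = 30*0 = 0)
Q(t) = (-12 + t)/(9 + t) (Q(t) = (t - 12)/(t + 9) = (-12 + t)/(9 + t))
(sqrt(1662 + (32 + 743)) + 1507) + Q(g) = (sqrt(1662 + (32 + 743)) + 1507) + (-12 + 0)/(9 + 0) = (sqrt(1662 + 775) + 1507) - 12/9 = (sqrt(2437) + 1507) + (1/9)*(-12) = (1507 + sqrt(2437)) - 4/3 = 4517/3 + sqrt(2437)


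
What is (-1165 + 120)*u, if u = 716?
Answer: -748220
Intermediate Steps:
(-1165 + 120)*u = (-1165 + 120)*716 = -1045*716 = -748220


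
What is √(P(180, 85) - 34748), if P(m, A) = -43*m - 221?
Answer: I*√42709 ≈ 206.66*I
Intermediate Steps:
P(m, A) = -221 - 43*m
√(P(180, 85) - 34748) = √((-221 - 43*180) - 34748) = √((-221 - 7740) - 34748) = √(-7961 - 34748) = √(-42709) = I*√42709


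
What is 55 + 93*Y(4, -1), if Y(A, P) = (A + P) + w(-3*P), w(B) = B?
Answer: 613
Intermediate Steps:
Y(A, P) = A - 2*P (Y(A, P) = (A + P) - 3*P = A - 2*P)
55 + 93*Y(4, -1) = 55 + 93*(4 - 2*(-1)) = 55 + 93*(4 + 2) = 55 + 93*6 = 55 + 558 = 613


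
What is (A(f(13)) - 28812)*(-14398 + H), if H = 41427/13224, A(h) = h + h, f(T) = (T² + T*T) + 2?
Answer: 446261959975/1102 ≈ 4.0496e+8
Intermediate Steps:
f(T) = 2 + 2*T² (f(T) = (T² + T²) + 2 = 2*T² + 2 = 2 + 2*T²)
A(h) = 2*h
H = 13809/4408 (H = 41427*(1/13224) = 13809/4408 ≈ 3.1327)
(A(f(13)) - 28812)*(-14398 + H) = (2*(2 + 2*13²) - 28812)*(-14398 + 13809/4408) = (2*(2 + 2*169) - 28812)*(-63452575/4408) = (2*(2 + 338) - 28812)*(-63452575/4408) = (2*340 - 28812)*(-63452575/4408) = (680 - 28812)*(-63452575/4408) = -28132*(-63452575/4408) = 446261959975/1102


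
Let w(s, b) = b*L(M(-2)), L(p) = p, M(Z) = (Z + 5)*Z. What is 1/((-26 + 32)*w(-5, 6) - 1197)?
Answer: -1/1413 ≈ -0.00070771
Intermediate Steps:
M(Z) = Z*(5 + Z) (M(Z) = (5 + Z)*Z = Z*(5 + Z))
w(s, b) = -6*b (w(s, b) = b*(-2*(5 - 2)) = b*(-2*3) = b*(-6) = -6*b)
1/((-26 + 32)*w(-5, 6) - 1197) = 1/((-26 + 32)*(-6*6) - 1197) = 1/(6*(-36) - 1197) = 1/(-216 - 1197) = 1/(-1413) = -1/1413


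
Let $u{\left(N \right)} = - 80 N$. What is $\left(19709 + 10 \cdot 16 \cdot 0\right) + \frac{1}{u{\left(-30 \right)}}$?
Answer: $\frac{47301601}{2400} \approx 19709.0$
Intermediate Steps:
$\left(19709 + 10 \cdot 16 \cdot 0\right) + \frac{1}{u{\left(-30 \right)}} = \left(19709 + 10 \cdot 16 \cdot 0\right) + \frac{1}{\left(-80\right) \left(-30\right)} = \left(19709 + 160 \cdot 0\right) + \frac{1}{2400} = \left(19709 + 0\right) + \frac{1}{2400} = 19709 + \frac{1}{2400} = \frac{47301601}{2400}$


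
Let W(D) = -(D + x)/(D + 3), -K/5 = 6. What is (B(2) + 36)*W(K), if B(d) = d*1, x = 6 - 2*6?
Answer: -152/3 ≈ -50.667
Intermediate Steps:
K = -30 (K = -5*6 = -30)
x = -6 (x = 6 - 12 = -6)
B(d) = d
W(D) = -(-6 + D)/(3 + D) (W(D) = -(D - 6)/(D + 3) = -(-6 + D)/(3 + D))
(B(2) + 36)*W(K) = (2 + 36)*((6 - 1*(-30))/(3 - 30)) = 38*((6 + 30)/(-27)) = 38*(-1/27*36) = 38*(-4/3) = -152/3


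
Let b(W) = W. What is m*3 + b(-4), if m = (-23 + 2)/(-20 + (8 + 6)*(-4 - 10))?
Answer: -89/24 ≈ -3.7083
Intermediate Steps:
m = 7/72 (m = -21/(-20 + 14*(-14)) = -21/(-20 - 196) = -21/(-216) = -21*(-1/216) = 7/72 ≈ 0.097222)
m*3 + b(-4) = (7/72)*3 - 4 = 7/24 - 4 = -89/24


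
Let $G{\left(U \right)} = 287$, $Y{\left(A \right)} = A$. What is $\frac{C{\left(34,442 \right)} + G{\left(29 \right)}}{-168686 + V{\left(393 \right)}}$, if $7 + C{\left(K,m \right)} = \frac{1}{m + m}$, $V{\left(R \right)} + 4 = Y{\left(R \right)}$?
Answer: $- \frac{82507}{49591516} \approx -0.0016637$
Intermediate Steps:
$V{\left(R \right)} = -4 + R$
$C{\left(K,m \right)} = -7 + \frac{1}{2 m}$ ($C{\left(K,m \right)} = -7 + \frac{1}{m + m} = -7 + \frac{1}{2 m}$)
$\frac{C{\left(34,442 \right)} + G{\left(29 \right)}}{-168686 + V{\left(393 \right)}} = \frac{\left(-7 + \frac{1}{2 \cdot 442}\right) + 287}{-168686 + \left(-4 + 393\right)} = \frac{\left(-7 + \frac{1}{2} \cdot \frac{1}{442}\right) + 287}{-168686 + 389} = \frac{\left(-7 + \frac{1}{884}\right) + 287}{-168297} = \left(- \frac{6187}{884} + 287\right) \left(- \frac{1}{168297}\right) = \frac{247521}{884} \left(- \frac{1}{168297}\right) = - \frac{82507}{49591516}$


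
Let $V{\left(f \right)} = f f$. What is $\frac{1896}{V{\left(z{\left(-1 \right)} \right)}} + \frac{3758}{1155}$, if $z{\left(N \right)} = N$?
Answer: $\frac{2193638}{1155} \approx 1899.3$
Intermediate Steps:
$V{\left(f \right)} = f^{2}$
$\frac{1896}{V{\left(z{\left(-1 \right)} \right)}} + \frac{3758}{1155} = \frac{1896}{\left(-1\right)^{2}} + \frac{3758}{1155} = \frac{1896}{1} + 3758 \cdot \frac{1}{1155} = 1896 \cdot 1 + \frac{3758}{1155} = 1896 + \frac{3758}{1155} = \frac{2193638}{1155}$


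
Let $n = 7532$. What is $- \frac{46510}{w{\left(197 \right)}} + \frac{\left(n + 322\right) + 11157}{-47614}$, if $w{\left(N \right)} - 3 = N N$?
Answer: $- \frac{369047759}{230999321} \approx -1.5976$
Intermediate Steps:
$w{\left(N \right)} = 3 + N^{2}$ ($w{\left(N \right)} = 3 + N N = 3 + N^{2}$)
$- \frac{46510}{w{\left(197 \right)}} + \frac{\left(n + 322\right) + 11157}{-47614} = - \frac{46510}{3 + 197^{2}} + \frac{\left(7532 + 322\right) + 11157}{-47614} = - \frac{46510}{3 + 38809} + \left(7854 + 11157\right) \left(- \frac{1}{47614}\right) = - \frac{46510}{38812} + 19011 \left(- \frac{1}{47614}\right) = \left(-46510\right) \frac{1}{38812} - \frac{19011}{47614} = - \frac{23255}{19406} - \frac{19011}{47614} = - \frac{369047759}{230999321}$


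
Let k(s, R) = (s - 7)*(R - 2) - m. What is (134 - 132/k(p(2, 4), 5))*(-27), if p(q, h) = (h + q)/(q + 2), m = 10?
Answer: -198882/53 ≈ -3752.5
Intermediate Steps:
p(q, h) = (h + q)/(2 + q)
k(s, R) = -10 + (-7 + s)*(-2 + R) (k(s, R) = (s - 7)*(R - 2) - 1*10 = (-7 + s)*(-2 + R) - 10 = -10 + (-7 + s)*(-2 + R))
(134 - 132/k(p(2, 4), 5))*(-27) = (134 - 132/(4 - 7*5 - 2*(4 + 2)/(2 + 2) + 5*((4 + 2)/(2 + 2))))*(-27) = (134 - 132/(4 - 35 - 2*6/4 + 5*(6/4)))*(-27) = (134 - 132/(4 - 35 - 6/2 + 5*((1/4)*6)))*(-27) = (134 - 132/(4 - 35 - 2*3/2 + 5*(3/2)))*(-27) = (134 - 132/(4 - 35 - 3 + 15/2))*(-27) = (134 - 132/(-53/2))*(-27) = (134 - 132*(-2)/53)*(-27) = (134 - 1*(-264/53))*(-27) = (134 + 264/53)*(-27) = (7366/53)*(-27) = -198882/53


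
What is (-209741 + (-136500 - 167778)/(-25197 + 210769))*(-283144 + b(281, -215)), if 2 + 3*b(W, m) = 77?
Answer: 5509829980382235/92786 ≈ 5.9382e+10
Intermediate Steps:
b(W, m) = 25 (b(W, m) = -⅔ + (⅓)*77 = -⅔ + 77/3 = 25)
(-209741 + (-136500 - 167778)/(-25197 + 210769))*(-283144 + b(281, -215)) = (-209741 + (-136500 - 167778)/(-25197 + 210769))*(-283144 + 25) = (-209741 - 304278/185572)*(-283119) = (-209741 - 304278*1/185572)*(-283119) = (-209741 - 152139/92786)*(-283119) = -19461180565/92786*(-283119) = 5509829980382235/92786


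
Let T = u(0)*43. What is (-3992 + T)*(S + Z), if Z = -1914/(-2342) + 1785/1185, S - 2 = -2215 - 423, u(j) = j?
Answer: 972605977824/92509 ≈ 1.0514e+7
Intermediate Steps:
S = -2636 (S = 2 + (-2215 - 423) = 2 - 2638 = -2636)
T = 0 (T = 0*43 = 0)
Z = 214952/92509 (Z = -1914*(-1/2342) + 1785*(1/1185) = 957/1171 + 119/79 = 214952/92509 ≈ 2.3236)
(-3992 + T)*(S + Z) = (-3992 + 0)*(-2636 + 214952/92509) = -3992*(-243638772/92509) = 972605977824/92509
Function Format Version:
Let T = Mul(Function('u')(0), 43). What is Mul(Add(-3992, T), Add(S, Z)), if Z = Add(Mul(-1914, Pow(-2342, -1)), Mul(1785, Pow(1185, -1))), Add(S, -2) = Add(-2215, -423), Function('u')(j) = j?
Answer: Rational(972605977824, 92509) ≈ 1.0514e+7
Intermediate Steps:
S = -2636 (S = Add(2, Add(-2215, -423)) = Add(2, -2638) = -2636)
T = 0 (T = Mul(0, 43) = 0)
Z = Rational(214952, 92509) (Z = Add(Mul(-1914, Rational(-1, 2342)), Mul(1785, Rational(1, 1185))) = Add(Rational(957, 1171), Rational(119, 79)) = Rational(214952, 92509) ≈ 2.3236)
Mul(Add(-3992, T), Add(S, Z)) = Mul(Add(-3992, 0), Add(-2636, Rational(214952, 92509))) = Mul(-3992, Rational(-243638772, 92509)) = Rational(972605977824, 92509)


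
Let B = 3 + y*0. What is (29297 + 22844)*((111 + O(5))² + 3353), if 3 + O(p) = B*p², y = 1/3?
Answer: 1920978722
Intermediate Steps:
y = ⅓ ≈ 0.33333
B = 3 (B = 3 + (⅓)*0 = 3 + 0 = 3)
O(p) = -3 + 3*p²
(29297 + 22844)*((111 + O(5))² + 3353) = (29297 + 22844)*((111 + (-3 + 3*5²))² + 3353) = 52141*((111 + (-3 + 3*25))² + 3353) = 52141*((111 + (-3 + 75))² + 3353) = 52141*((111 + 72)² + 3353) = 52141*(183² + 3353) = 52141*(33489 + 3353) = 52141*36842 = 1920978722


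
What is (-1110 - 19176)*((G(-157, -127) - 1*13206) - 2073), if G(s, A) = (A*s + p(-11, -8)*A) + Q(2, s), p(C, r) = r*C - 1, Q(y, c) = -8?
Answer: 129769542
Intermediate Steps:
p(C, r) = -1 + C*r (p(C, r) = C*r - 1 = -1 + C*r)
G(s, A) = -8 + 87*A + A*s (G(s, A) = (A*s + (-1 - 11*(-8))*A) - 8 = (A*s + (-1 + 88)*A) - 8 = (A*s + 87*A) - 8 = (87*A + A*s) - 8 = -8 + 87*A + A*s)
(-1110 - 19176)*((G(-157, -127) - 1*13206) - 2073) = (-1110 - 19176)*(((-8 + 87*(-127) - 127*(-157)) - 1*13206) - 2073) = -20286*(((-8 - 11049 + 19939) - 13206) - 2073) = -20286*((8882 - 13206) - 2073) = -20286*(-4324 - 2073) = -20286*(-6397) = 129769542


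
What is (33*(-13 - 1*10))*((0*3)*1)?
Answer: 0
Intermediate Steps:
(33*(-13 - 1*10))*((0*3)*1) = (33*(-13 - 10))*(0*1) = (33*(-23))*0 = -759*0 = 0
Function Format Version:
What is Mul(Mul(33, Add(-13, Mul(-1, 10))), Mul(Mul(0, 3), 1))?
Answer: 0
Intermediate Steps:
Mul(Mul(33, Add(-13, Mul(-1, 10))), Mul(Mul(0, 3), 1)) = Mul(Mul(33, Add(-13, -10)), Mul(0, 1)) = Mul(Mul(33, -23), 0) = Mul(-759, 0) = 0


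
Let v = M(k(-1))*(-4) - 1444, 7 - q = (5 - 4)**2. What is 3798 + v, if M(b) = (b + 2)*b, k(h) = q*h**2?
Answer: 2162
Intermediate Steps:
q = 6 (q = 7 - (5 - 4)**2 = 7 - 1*1**2 = 7 - 1*1 = 7 - 1 = 6)
k(h) = 6*h**2
M(b) = b*(2 + b) (M(b) = (2 + b)*b = b*(2 + b))
v = -1636 (v = ((6*(-1)**2)*(2 + 6*(-1)**2))*(-4) - 1444 = ((6*1)*(2 + 6*1))*(-4) - 1444 = (6*(2 + 6))*(-4) - 1444 = (6*8)*(-4) - 1444 = 48*(-4) - 1444 = -192 - 1444 = -1636)
3798 + v = 3798 - 1636 = 2162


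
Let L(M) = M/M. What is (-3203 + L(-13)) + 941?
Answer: -2261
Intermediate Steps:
L(M) = 1
(-3203 + L(-13)) + 941 = (-3203 + 1) + 941 = -3202 + 941 = -2261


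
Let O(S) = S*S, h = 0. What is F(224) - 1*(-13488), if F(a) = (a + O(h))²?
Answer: 63664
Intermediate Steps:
O(S) = S²
F(a) = a² (F(a) = (a + 0²)² = (a + 0)² = a²)
F(224) - 1*(-13488) = 224² - 1*(-13488) = 50176 + 13488 = 63664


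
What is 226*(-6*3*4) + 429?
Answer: -15843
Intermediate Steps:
226*(-6*3*4) + 429 = 226*(-18*4) + 429 = 226*(-72) + 429 = -16272 + 429 = -15843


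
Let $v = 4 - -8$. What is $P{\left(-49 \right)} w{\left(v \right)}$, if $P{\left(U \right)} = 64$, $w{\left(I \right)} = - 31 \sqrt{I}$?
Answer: $- 3968 \sqrt{3} \approx -6872.8$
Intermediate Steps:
$v = 12$ ($v = 4 + 8 = 12$)
$P{\left(-49 \right)} w{\left(v \right)} = 64 \left(- 31 \sqrt{12}\right) = 64 \left(- 31 \cdot 2 \sqrt{3}\right) = 64 \left(- 62 \sqrt{3}\right) = - 3968 \sqrt{3}$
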